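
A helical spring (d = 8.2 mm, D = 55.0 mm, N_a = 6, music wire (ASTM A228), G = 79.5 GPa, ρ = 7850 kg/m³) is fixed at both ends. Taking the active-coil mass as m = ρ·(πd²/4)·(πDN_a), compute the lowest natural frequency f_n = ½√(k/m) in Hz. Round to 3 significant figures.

k = Gd⁴/(8D³N_a) = (79.5×10³)(8.2⁴)/(8·55.0³·6) = 45.008 N/mm = 45008 N/m
Wire length L = πDN_a = π·55.0·6 = 1036.7 mm
m = ρ·(πd²/4)·L = 7850 × 52.81×10⁻⁶ m² × 1.0367 m = 0.42978 kg
f_n = ½√(k/m) = 0.5·√(45008/0.42978) = 0.5·√(1.0472e+05) = 161.8 Hz

162 Hz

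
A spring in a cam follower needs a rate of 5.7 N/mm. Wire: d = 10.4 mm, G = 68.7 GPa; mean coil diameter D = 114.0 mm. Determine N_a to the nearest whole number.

12

N_a = Gd⁴/(8D³k) = (68.7×10³ × 10.4⁴)/(8 × 114.0³ × 5.7)
    = 8.03693e+08 / 6.75584e+07 = 11.9 → 12 coils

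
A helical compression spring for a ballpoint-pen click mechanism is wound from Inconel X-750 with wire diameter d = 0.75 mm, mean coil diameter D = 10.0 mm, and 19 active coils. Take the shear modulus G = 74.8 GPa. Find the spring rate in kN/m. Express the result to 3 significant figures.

k = Gd⁴/(8D³N_a) = (74.8×10³ × 0.75⁴) / (8 × 10.0³ × 19)
  = 23667.2 / 152000 = 0.15571 N/mm

0.156 kN/m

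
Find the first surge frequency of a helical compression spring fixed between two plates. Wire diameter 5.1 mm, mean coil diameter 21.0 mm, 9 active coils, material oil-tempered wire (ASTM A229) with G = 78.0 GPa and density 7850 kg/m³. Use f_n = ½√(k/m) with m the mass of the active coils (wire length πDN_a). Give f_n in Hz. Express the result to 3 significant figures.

k = Gd⁴/(8D³N_a) = (78.0×10³)(5.1⁴)/(8·21.0³·9) = 79.138 N/mm = 79138 N/m
Wire length L = πDN_a = π·21.0·9 = 593.76 mm
m = ρ·(πd²/4)·L = 7850 × 20.428×10⁻⁶ m² × 0.59376 m = 0.095216 kg
f_n = ½√(k/m) = 0.5·√(79138/0.095216) = 0.5·√(8.3114e+05) = 455.83 Hz

456 Hz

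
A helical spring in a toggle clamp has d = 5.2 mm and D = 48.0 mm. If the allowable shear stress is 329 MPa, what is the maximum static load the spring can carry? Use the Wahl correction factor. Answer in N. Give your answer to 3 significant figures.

C = D/d = 48.0/5.2 = 9.2308
K_W = (4C−1)/(4C−4) + 0.615/C = 35.923/32.923 + 0.0666 = 1.1577
τ_max = K·8FD/(πd³) → F_max = τ_allow·πd³/(8DK)
F_max = 329·π·5.2³/(8·48.0·1.1577) = 1.4533e+05/444.57 = 326.9 N

327 N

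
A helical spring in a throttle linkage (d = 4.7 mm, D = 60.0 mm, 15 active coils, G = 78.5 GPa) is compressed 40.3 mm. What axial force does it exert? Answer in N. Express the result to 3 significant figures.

59.6 N

k = Gd⁴/(8D³N_a) = (78.5×10³)(4.7⁴)/(8·60.0³·15) = 1.4778 N/mm
F = k·δ = 1.4778 × 40.3 = 59.557 N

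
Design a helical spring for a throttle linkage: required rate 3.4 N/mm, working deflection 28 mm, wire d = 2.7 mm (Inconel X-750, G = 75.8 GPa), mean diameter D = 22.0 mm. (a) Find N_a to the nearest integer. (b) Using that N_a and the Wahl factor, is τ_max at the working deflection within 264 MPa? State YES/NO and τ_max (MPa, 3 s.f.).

(a) 14 coils; (b) NO, τ_max = 318 MPa

N_a = Gd⁴/(8D³k) = (75.8×10³)(2.7⁴)/(8·22.0³·3.4) = 13.91 → N_a = 14
Actual rate k = Gd⁴/(8D³·14) = 3.3778 N/mm
Working load F = kδ = 3.3778·28 = 94.579 N
C = 22.0/2.7 = 8.1481; K_W = (4C−1)/(4C−4)+0.615/C = 1.1804
τ_max = K_W·8FD/(πd³) = 1.1804·269.2 = 317.76 MPa
τ_max > 264 MPa → exceeds allowable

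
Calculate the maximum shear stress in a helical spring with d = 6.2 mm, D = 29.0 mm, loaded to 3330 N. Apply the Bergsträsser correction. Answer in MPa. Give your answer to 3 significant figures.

1360 MPa

Spring index C = D/d = 29.0/6.2 = 4.6774
K_B = (4C+2)/(4C−3) = 20.710/15.710 = 1.3183
τ₀ = 8FD/(πd³) = 8·3330·29.0/(π·6.2³) = 772560/748.73 = 1031.8 MPa
τ_max = K·τ₀ = 1.3183 × 1031.8 = 1360.2 MPa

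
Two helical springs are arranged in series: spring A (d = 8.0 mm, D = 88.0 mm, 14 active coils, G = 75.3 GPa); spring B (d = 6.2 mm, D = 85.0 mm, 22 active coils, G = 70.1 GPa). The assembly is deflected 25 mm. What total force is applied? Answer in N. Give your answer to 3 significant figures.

k_A = Gd⁴/(8D³N_a) = (75.3×10³)(8.0⁴)/(8·88.0³·14) = 4.041 N/mm
k_B = Gd⁴/(8D³N_a) = (70.1×10³)(6.2⁴)/(8·85.0³·22) = 0.95833 N/mm
Series: 1/k_eq = 1/4.041 + 1/0.95833 = 1.2909; k_eq = 0.77463 N/mm
F = k_eq·δ = 0.77463·25 = 19.366 N

19.4 N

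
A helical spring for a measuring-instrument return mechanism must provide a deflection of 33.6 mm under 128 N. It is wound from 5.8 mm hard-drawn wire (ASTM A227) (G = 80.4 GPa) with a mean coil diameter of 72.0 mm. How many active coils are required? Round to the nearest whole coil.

8

Required rate k = F/δ = 128/33.6 = 3.8095 N/mm
N_a = Gd⁴/(8D³k) = (80.4×10³ × 5.8⁴)/(8 × 72.0³ × 3.8095)
    = 9.09846e+07 / 1.13752e+07 = 7.999 → 8 coils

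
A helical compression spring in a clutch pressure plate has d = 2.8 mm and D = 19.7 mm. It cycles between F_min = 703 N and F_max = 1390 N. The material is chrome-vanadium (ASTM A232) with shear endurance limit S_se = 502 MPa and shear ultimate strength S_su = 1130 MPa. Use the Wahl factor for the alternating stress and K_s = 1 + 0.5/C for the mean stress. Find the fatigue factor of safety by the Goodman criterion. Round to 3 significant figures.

C = D/d = 19.7/2.8 = 7.0357; K_W = (4C−1)/(4C−4)+0.615/C = 1.2117; K_s = 1+0.5/C = 1.0711
F_a = (F_max−F_min)/2 = 343.5 N; F_m = (F_max+F_min)/2 = 1046.5 N
τ_a = K_W·8F_aD/(πd³) = 1.2117 × 784.98 = 951.14 MPa
τ_m = K_s·8F_mD/(πd³) = 1.0711 × 2391.5 = 2561.5 MPa
Goodman: 1/n_f = τ_a/S_se + τ_m/S_su = 951.14/502 + 2561.5/1130 = 1.89470 + 2.26678 = 4.1615
n_f = 1/4.1615 = 0.2403

0.240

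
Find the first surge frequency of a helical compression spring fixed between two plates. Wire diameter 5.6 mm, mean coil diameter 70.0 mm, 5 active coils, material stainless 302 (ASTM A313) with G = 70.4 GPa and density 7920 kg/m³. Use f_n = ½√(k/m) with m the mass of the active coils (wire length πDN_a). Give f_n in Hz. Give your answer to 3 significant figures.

k = Gd⁴/(8D³N_a) = (70.4×10³)(5.6⁴)/(8·70.0³·5) = 5.0463 N/mm = 5046.3 N/m
Wire length L = πDN_a = π·70.0·5 = 1099.6 mm
m = ρ·(πd²/4)·L = 7920 × 24.63×10⁻⁶ m² × 1.0996 m = 0.21449 kg
f_n = ½√(k/m) = 0.5·√(5046.3/0.21449) = 0.5·√(23527) = 76.692 Hz

76.7 Hz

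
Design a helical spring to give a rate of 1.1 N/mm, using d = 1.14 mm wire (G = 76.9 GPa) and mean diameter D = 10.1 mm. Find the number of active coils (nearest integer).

14

N_a = Gd⁴/(8D³k) = (76.9×10³ × 1.14⁴)/(8 × 10.1³ × 1.1)
    = 129881 / 9066.65 = 14.33 → 14 coils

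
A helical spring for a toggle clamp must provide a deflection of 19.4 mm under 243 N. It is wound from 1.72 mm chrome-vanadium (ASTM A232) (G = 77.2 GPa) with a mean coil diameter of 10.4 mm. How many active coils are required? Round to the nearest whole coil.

Required rate k = F/δ = 243/19.4 = 12.526 N/mm
N_a = Gd⁴/(8D³k) = (77.2×10³ × 1.72⁴)/(8 × 10.4³ × 12.526)
    = 675664 / 112718 = 5.994 → 6 coils

6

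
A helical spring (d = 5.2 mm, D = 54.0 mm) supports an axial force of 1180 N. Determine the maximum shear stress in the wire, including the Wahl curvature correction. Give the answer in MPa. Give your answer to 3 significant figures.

Spring index C = D/d = 54.0/5.2 = 10.3846
K_W = (4C−1)/(4C−4) + 0.615/C = 40.538/37.538 + 0.0592 = 1.1391
τ₀ = 8FD/(πd³) = 8·1180·54.0/(π·5.2³) = 509760/441.73 = 1154 MPa
τ_max = K·τ₀ = 1.1391 × 1154 = 1314.6 MPa

1310 MPa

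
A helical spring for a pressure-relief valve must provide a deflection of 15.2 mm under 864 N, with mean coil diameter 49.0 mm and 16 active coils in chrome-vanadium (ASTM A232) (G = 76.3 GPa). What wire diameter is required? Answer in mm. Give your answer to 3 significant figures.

Required rate k = F/δ = 864/15.2 = 56.842 N/mm
d = (8D³N_a·k / G)^(1/4) = (8·49.0³·16·56.842 / (76.3×10³))^0.25
  = (11219)^0.25 = 10.2917 mm

10.3 mm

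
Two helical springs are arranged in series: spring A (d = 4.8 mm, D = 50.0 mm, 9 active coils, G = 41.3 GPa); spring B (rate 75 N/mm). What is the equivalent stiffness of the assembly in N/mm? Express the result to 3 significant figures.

2.36 N/mm

k_A = Gd⁴/(8D³N_a) = (41.3×10³)(4.8⁴)/(8·50.0³·9) = 2.436 N/mm
Series: 1/k_eq = 1/2.436 + 1/75 = 0.42385; k_eq = 2.3593 N/mm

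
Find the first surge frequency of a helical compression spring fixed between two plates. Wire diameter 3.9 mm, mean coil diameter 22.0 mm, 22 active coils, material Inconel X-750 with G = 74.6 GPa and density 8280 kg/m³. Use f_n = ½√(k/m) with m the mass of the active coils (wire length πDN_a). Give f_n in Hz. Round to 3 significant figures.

k = Gd⁴/(8D³N_a) = (74.6×10³)(3.9⁴)/(8·22.0³·22) = 9.2091 N/mm = 9209.1 N/m
Wire length L = πDN_a = π·22.0·22 = 1520.5 mm
m = ρ·(πd²/4)·L = 8280 × 11.946×10⁻⁶ m² × 1.5205 m = 0.1504 kg
f_n = ½√(k/m) = 0.5·√(9209.1/0.1504) = 0.5·√(61231) = 123.72 Hz

124 Hz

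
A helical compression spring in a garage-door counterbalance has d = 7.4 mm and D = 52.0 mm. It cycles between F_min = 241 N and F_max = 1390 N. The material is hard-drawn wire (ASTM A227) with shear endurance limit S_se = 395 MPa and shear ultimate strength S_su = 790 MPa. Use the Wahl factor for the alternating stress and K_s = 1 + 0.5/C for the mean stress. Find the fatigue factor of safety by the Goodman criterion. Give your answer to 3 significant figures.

1.07

C = D/d = 52.0/7.4 = 7.0270; K_W = (4C−1)/(4C−4)+0.615/C = 1.2120; K_s = 1+0.5/C = 1.0712
F_a = (F_max−F_min)/2 = 574.5 N; F_m = (F_max+F_min)/2 = 815.5 N
τ_a = K_W·8F_aD/(πd³) = 1.2120 × 187.73 = 227.52 MPa
τ_m = K_s·8F_mD/(πd³) = 1.0712 × 266.48 = 285.45 MPa
Goodman: 1/n_f = τ_a/S_se + τ_m/S_su = 227.52/395 + 285.45/790 = 0.57601 + 0.36132 = 0.93733
n_f = 1/0.93733 = 1.067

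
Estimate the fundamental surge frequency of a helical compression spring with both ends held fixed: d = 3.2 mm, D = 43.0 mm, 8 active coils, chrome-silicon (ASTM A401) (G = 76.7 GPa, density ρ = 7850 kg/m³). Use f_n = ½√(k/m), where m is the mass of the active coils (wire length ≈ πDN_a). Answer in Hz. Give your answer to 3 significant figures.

k = Gd⁴/(8D³N_a) = (76.7×10³)(3.2⁴)/(8·43.0³·8) = 1.5806 N/mm = 1580.6 N/m
Wire length L = πDN_a = π·43.0·8 = 1080.7 mm
m = ρ·(πd²/4)·L = 7850 × 8.0425×10⁻⁶ m² × 1.0807 m = 0.068229 kg
f_n = ½√(k/m) = 0.5·√(1580.6/0.068229) = 0.5·√(23166) = 76.101 Hz

76.1 Hz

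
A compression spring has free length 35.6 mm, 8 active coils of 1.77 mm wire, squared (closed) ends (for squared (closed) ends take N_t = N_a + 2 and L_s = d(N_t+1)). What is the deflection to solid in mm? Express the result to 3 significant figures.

N_t = 10; L_s = 1.77·11 = 19.47 mm
δ_solid = L₀ − L_s = 35.6 − 19.47 = 16.13 mm

16.1 mm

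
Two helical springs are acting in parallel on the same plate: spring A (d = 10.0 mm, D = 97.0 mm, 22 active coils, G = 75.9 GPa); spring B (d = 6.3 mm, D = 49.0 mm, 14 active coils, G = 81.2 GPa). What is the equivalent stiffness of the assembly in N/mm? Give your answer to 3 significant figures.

14.4 N/mm

k_A = Gd⁴/(8D³N_a) = (75.9×10³)(10.0⁴)/(8·97.0³·22) = 4.7251 N/mm
k_B = Gd⁴/(8D³N_a) = (81.2×10³)(6.3⁴)/(8·49.0³·14) = 9.7076 N/mm
Parallel: k_eq = 4.7251 + 9.7076 = 14.433 N/mm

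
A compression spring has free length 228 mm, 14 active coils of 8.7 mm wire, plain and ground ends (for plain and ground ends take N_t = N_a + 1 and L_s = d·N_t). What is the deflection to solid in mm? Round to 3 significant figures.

97.5 mm

N_t = 15; L_s = 8.7·15 = 130.5 mm
δ_solid = L₀ − L_s = 228 − 130.5 = 97.5 mm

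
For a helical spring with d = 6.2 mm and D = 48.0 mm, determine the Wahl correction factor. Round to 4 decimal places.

C = D/d = 48.0/6.2 = 7.7419
K_W = (4C−1)/(4C−4) + 0.615/C = 29.968/26.968 + 0.0794 = 1.1907

1.1907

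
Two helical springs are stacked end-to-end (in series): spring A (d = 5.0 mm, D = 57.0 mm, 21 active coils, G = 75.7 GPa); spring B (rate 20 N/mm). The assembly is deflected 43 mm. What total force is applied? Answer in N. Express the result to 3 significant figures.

60.8 N

k_A = Gd⁴/(8D³N_a) = (75.7×10³)(5.0⁴)/(8·57.0³·21) = 1.5207 N/mm
Series: 1/k_eq = 1/1.5207 + 1/20 = 0.70759; k_eq = 1.4132 N/mm
F = k_eq·δ = 1.4132·43 = 60.769 N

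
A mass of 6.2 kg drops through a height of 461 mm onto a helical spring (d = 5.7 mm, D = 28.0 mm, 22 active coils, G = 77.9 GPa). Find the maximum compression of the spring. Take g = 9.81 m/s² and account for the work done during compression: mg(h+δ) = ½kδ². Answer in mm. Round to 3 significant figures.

54.3 mm

k = Gd⁴/(8D³N_a) = (77.9×10³)(5.7⁴)/(8·28.0³·22) = 21.284 N/mm
W = mg = 6.2 × 9.81 = 60.822 N
½kδ² − Wδ − Wh = 0 → δ = (W + √(W² + 2kWh))/k
δ = (60.822 + √(3699.3 + 1.19355e+06))/21.284 = (60.822 + 1094.2)/21.284 = 54.267 mm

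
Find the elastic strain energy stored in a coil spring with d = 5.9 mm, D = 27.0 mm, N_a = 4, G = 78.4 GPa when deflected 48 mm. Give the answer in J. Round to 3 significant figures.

174 J

k = Gd⁴/(8D³N_a) = (78.4×10³)(5.9⁴)/(8·27.0³·4) = 150.83 N/mm
U = ½kδ² = 0.5 × 150.83 × 48² = 1.7375e+05 N·mm = 173.75 J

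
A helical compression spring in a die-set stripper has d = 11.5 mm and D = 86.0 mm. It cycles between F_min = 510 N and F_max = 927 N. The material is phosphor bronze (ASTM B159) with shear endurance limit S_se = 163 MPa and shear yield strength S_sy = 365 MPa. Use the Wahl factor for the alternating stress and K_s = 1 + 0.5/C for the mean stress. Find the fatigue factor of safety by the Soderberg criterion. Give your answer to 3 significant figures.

C = D/d = 86.0/11.5 = 7.4783; K_W = (4C−1)/(4C−4)+0.615/C = 1.1980; K_s = 1+0.5/C = 1.0669
F_a = (F_max−F_min)/2 = 208.5 N; F_m = (F_max+F_min)/2 = 718.5 N
τ_a = K_W·8F_aD/(πd³) = 1.1980 × 30.023 = 35.968 MPa
τ_m = K_s·8F_mD/(πd³) = 1.0669 × 103.46 = 110.38 MPa
Soderberg: 1/n_f = τ_a/S_se + τ_m/S_sy = 35.968/163 + 110.38/365 = 0.22066 + 0.30240 = 0.52306
n_f = 1/0.52306 = 1.912

1.91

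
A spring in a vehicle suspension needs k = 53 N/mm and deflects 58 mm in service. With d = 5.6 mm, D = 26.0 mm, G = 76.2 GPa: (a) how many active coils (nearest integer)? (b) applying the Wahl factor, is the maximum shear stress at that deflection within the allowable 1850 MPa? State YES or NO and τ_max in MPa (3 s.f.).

(a) 10 coils; (b) YES, τ_max = 1560 MPa

N_a = Gd⁴/(8D³k) = (76.2×10³)(5.6⁴)/(8·26.0³·53) = 10.06 → N_a = 10
Actual rate k = Gd⁴/(8D³·10) = 53.296 N/mm
Working load F = kδ = 53.296·58 = 3091.2 N
C = 26.0/5.6 = 4.6429; K_W = (4C−1)/(4C−4)+0.615/C = 1.3383
τ_max = K_W·8FD/(πd³) = 1.3383·1165.4 = 1559.7 MPa
τ_max ≤ 1850 MPa → acceptable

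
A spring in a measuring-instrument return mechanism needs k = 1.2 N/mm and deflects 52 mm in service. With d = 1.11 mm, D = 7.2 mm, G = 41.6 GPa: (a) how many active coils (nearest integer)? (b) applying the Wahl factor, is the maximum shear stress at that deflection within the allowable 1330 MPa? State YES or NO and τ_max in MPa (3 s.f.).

(a) 18 coils; (b) YES, τ_max = 1010 MPa

N_a = Gd⁴/(8D³k) = (41.6×10³)(1.11⁴)/(8·7.2³·1.2) = 17.62 → N_a = 18
Actual rate k = Gd⁴/(8D³·18) = 1.175 N/mm
Working load F = kδ = 1.175·52 = 61.098 N
C = 7.2/1.11 = 6.4865; K_W = (4C−1)/(4C−4)+0.615/C = 1.2315
τ_max = K_W·8FD/(πd³) = 1.2315·819.09 = 1008.7 MPa
τ_max ≤ 1330 MPa → acceptable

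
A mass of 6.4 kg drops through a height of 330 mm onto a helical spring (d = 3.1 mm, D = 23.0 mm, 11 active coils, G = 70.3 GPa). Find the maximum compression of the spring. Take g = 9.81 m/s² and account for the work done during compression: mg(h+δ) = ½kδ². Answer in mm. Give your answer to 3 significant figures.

93.7 mm

k = Gd⁴/(8D³N_a) = (70.3×10³)(3.1⁴)/(8·23.0³·11) = 6.0637 N/mm
W = mg = 6.4 × 9.81 = 62.784 N
½kδ² − Wδ − Wh = 0 → δ = (W + √(W² + 2kWh))/k
δ = (62.784 + √(3941.8 + 251263))/6.0637 = (62.784 + 505.18)/6.0637 = 93.666 mm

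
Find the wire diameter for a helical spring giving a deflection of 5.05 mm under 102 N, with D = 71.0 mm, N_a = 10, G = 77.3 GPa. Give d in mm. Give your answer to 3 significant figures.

Required rate k = F/δ = 102/5.05 = 20.198 N/mm
d = (8D³N_a·k / G)^(1/4) = (8·71.0³·10·20.198 / (77.3×10³))^0.25
  = (7481.6)^0.25 = 9.3003 mm

9.30 mm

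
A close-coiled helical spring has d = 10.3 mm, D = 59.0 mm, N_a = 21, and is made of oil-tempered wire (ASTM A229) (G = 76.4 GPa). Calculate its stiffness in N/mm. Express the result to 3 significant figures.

k = Gd⁴/(8D³N_a) = (76.4×10³ × 10.3⁴) / (8 × 59.0³ × 21)
  = 8.59889e+08 / 3.45037e+07 = 24.922 N/mm

24.9 N/mm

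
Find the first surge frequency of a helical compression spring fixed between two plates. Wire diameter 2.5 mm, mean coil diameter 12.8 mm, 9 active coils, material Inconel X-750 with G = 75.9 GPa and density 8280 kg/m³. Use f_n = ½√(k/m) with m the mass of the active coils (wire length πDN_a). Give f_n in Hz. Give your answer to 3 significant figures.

578 Hz

k = Gd⁴/(8D³N_a) = (75.9×10³)(2.5⁴)/(8·12.8³·9) = 19.635 N/mm = 19635 N/m
Wire length L = πDN_a = π·12.8·9 = 361.91 mm
m = ρ·(πd²/4)·L = 8280 × 4.9087×10⁻⁶ m² × 0.36191 m = 0.01471 kg
f_n = ½√(k/m) = 0.5·√(19635/0.01471) = 0.5·√(1.3349e+06) = 577.68 Hz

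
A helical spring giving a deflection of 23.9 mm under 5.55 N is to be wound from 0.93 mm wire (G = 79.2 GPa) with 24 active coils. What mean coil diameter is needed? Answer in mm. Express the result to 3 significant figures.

Required rate k = F/δ = 5.55/23.9 = 0.23222 N/mm
D = (Gd⁴/(8N_a·k))^(1/3) = (79.2×10³·0.93⁴/(8·24·0.23222))^(1/3)
  = (1328.8)^(1/3) = 10.9939 mm

11.0 mm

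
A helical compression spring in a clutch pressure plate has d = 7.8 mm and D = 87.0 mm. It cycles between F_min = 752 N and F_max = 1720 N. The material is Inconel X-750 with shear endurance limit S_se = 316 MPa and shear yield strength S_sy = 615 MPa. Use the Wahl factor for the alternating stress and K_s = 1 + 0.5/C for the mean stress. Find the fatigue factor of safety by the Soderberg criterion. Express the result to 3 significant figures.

0.559

C = D/d = 87.0/7.8 = 11.1538; K_W = (4C−1)/(4C−4)+0.615/C = 1.1290; K_s = 1+0.5/C = 1.0448
F_a = (F_max−F_min)/2 = 484 N; F_m = (F_max+F_min)/2 = 1236 N
τ_a = K_W·8F_aD/(πd³) = 1.1290 × 225.95 = 255.1 MPa
τ_m = K_s·8F_mD/(πd³) = 1.0448 × 577.02 = 602.89 MPa
Soderberg: 1/n_f = τ_a/S_se + τ_m/S_sy = 255.1/316 + 602.89/615 = 0.80729 + 0.98031 = 1.7876
n_f = 1/1.7876 = 0.5594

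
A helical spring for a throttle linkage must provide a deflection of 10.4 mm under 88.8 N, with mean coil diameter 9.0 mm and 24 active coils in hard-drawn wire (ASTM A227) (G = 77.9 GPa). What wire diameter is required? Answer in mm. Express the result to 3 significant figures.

1.98 mm

Required rate k = F/δ = 88.8/10.4 = 8.5385 N/mm
d = (8D³N_a·k / G)^(1/4) = (8·9.0³·24·8.5385 / (77.9×10³))^0.25
  = (15.342)^0.25 = 1.9791 mm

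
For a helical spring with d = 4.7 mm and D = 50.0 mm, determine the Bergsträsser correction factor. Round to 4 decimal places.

C = D/d = 50.0/4.7 = 10.6383
K_B = (4C+2)/(4C−3) = 44.553/39.553 = 1.1264

1.1264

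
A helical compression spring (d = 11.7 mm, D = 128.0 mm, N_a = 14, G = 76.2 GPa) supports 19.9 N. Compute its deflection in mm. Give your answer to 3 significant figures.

k = Gd⁴/(8D³N_a) = (76.2×10³)(11.7⁴)/(8·128.0³·14) = 6.0793 N/mm
δ = F/k = 19.9 / 6.0793 = 3.2734 mm

3.27 mm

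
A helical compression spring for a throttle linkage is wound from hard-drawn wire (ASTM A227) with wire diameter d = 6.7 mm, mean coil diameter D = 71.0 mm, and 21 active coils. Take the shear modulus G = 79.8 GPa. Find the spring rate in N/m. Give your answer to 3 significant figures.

2670 N/m

k = Gd⁴/(8D³N_a) = (79.8×10³ × 6.7⁴) / (8 × 71.0³ × 21)
  = 1.60806e+08 / 6.0129e+07 = 2.6743 N/mm = 2674.3 N/m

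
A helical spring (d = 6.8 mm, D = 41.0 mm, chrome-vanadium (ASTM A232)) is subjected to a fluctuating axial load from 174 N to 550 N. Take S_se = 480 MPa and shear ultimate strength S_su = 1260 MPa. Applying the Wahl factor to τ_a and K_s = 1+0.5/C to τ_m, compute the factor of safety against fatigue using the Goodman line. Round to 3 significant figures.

C = D/d = 41.0/6.8 = 6.0294; K_W = (4C−1)/(4C−4)+0.615/C = 1.2511; K_s = 1+0.5/C = 1.0829
F_a = (F_max−F_min)/2 = 188 N; F_m = (F_max+F_min)/2 = 362 N
τ_a = K_W·8F_aD/(πd³) = 1.2511 × 62.425 = 78.101 MPa
τ_m = K_s·8F_mD/(πd³) = 1.0829 × 120.2 = 130.17 MPa
Goodman: 1/n_f = τ_a/S_se + τ_m/S_su = 78.101/480 + 130.17/1260 = 0.16271 + 0.10331 = 0.26602
n_f = 1/0.26602 = 3.759

3.76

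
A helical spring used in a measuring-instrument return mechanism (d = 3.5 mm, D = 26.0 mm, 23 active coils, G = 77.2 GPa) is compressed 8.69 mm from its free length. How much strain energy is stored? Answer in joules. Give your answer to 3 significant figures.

0.135 J

k = Gd⁴/(8D³N_a) = (77.2×10³)(3.5⁴)/(8·26.0³·23) = 3.5822 N/mm
U = ½kδ² = 0.5 × 3.5822 × 8.69² = 135.26 N·mm = 0.13526 J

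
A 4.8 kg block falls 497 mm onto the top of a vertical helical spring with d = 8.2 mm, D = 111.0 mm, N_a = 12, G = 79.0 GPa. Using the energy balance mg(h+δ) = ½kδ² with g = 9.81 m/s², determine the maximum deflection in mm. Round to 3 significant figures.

150 mm

k = Gd⁴/(8D³N_a) = (79.0×10³)(8.2⁴)/(8·111.0³·12) = 2.7205 N/mm
W = mg = 4.8 × 9.81 = 47.088 N
½kδ² − Wδ − Wh = 0 → δ = (W + √(W² + 2kWh))/k
δ = (47.088 + √(2217.3 + 127332))/2.7205 = (47.088 + 359.93)/2.7205 = 149.61 mm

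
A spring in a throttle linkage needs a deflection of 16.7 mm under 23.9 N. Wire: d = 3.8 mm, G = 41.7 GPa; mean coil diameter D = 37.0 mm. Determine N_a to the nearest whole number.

Required rate k = F/δ = 23.9/16.7 = 1.4311 N/mm
N_a = Gd⁴/(8D³k) = (41.7×10³ × 3.8⁴)/(8 × 37.0³ × 1.4311)
    = 8.69502e+06 / 579931 = 14.99 → 15 coils

15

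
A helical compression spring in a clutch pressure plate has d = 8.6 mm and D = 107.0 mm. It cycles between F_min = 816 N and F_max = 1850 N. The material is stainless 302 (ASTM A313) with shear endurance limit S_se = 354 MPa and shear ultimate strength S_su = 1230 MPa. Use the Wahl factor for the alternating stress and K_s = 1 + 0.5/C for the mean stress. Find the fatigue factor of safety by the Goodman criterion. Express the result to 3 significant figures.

C = D/d = 107.0/8.6 = 12.4419; K_W = (4C−1)/(4C−4)+0.615/C = 1.1150; K_s = 1+0.5/C = 1.0402
F_a = (F_max−F_min)/2 = 517 N; F_m = (F_max+F_min)/2 = 1333 N
τ_a = K_W·8F_aD/(πd³) = 1.1150 × 221.47 = 246.94 MPa
τ_m = K_s·8F_mD/(πd³) = 1.0402 × 571.03 = 593.98 MPa
Goodman: 1/n_f = τ_a/S_se + τ_m/S_su = 246.94/354 + 593.98/1230 = 0.69756 + 0.48291 = 1.1805
n_f = 1/1.1805 = 0.8471

0.847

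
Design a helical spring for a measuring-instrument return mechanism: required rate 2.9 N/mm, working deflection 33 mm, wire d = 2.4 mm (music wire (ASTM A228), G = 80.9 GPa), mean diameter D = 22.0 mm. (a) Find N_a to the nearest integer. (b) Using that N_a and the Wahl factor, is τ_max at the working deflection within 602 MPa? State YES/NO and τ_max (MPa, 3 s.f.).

(a) 11 coils; (b) YES, τ_max = 444 MPa

N_a = Gd⁴/(8D³k) = (80.9×10³)(2.4⁴)/(8·22.0³·2.9) = 10.87 → N_a = 11
Actual rate k = Gd⁴/(8D³·11) = 2.8645 N/mm
Working load F = kδ = 2.8645·33 = 94.527 N
C = 22.0/2.4 = 9.1667; K_W = (4C−1)/(4C−4)+0.615/C = 1.1589
τ_max = K_W·8FD/(πd³) = 1.1589·383.08 = 443.96 MPa
τ_max ≤ 602 MPa → acceptable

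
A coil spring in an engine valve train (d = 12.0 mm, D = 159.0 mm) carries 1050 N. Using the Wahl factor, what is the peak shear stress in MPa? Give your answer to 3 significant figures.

Spring index C = D/d = 159.0/12.0 = 13.2500
K_W = (4C−1)/(4C−4) + 0.615/C = 52.000/49.000 + 0.0464 = 1.1076
τ₀ = 8FD/(πd³) = 8·1050·159.0/(π·12.0³) = 1.3356e+06/5428.7 = 246.03 MPa
τ_max = K·τ₀ = 1.1076 × 246.03 = 272.51 MPa

273 MPa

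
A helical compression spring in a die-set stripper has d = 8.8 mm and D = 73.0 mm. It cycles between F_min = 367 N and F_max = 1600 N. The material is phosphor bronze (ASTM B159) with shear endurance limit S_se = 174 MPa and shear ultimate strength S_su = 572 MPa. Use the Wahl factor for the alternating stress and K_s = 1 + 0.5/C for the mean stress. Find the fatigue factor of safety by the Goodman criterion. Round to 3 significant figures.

C = D/d = 73.0/8.8 = 8.2955; K_W = (4C−1)/(4C−4)+0.615/C = 1.1769; K_s = 1+0.5/C = 1.0603
F_a = (F_max−F_min)/2 = 616.5 N; F_m = (F_max+F_min)/2 = 983.5 N
τ_a = K_W·8F_aD/(πd³) = 1.1769 × 168.17 = 197.93 MPa
τ_m = K_s·8F_mD/(πd³) = 1.0603 × 268.28 = 284.45 MPa
Goodman: 1/n_f = τ_a/S_se + τ_m/S_su = 197.93/174 + 284.45/572 = 1.13751 + 0.49729 = 1.6348
n_f = 1/1.6348 = 0.6117

0.612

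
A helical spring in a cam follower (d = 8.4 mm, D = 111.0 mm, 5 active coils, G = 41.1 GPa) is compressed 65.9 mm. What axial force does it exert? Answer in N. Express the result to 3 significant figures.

k = Gd⁴/(8D³N_a) = (41.1×10³)(8.4⁴)/(8·111.0³·5) = 3.7405 N/mm
F = k·δ = 3.7405 × 65.9 = 246.5 N

246 N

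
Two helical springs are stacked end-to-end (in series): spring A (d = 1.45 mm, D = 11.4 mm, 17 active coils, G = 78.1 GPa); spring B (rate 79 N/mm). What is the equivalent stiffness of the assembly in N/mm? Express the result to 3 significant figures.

k_A = Gd⁴/(8D³N_a) = (78.1×10³)(1.45⁴)/(8·11.4³·17) = 1.7134 N/mm
Series: 1/k_eq = 1/1.7134 + 1/79 = 0.59628; k_eq = 1.6771 N/mm

1.68 N/mm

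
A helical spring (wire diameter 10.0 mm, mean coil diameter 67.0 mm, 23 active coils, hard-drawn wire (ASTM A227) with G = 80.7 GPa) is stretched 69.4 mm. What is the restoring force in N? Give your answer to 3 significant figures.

1010 N

k = Gd⁴/(8D³N_a) = (80.7×10³)(10.0⁴)/(8·67.0³·23) = 14.582 N/mm
F = k·δ = 14.582 × 69.4 = 1012 N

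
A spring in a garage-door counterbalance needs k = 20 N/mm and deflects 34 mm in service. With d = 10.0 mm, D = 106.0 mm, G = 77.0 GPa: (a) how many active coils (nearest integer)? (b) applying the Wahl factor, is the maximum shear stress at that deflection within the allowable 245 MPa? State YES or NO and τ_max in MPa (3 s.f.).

(a) 4 coils; (b) YES, τ_max = 211 MPa

N_a = Gd⁴/(8D³k) = (77.0×10³)(10.0⁴)/(8·106.0³·20) = 4.041 → N_a = 4
Actual rate k = Gd⁴/(8D³·4) = 20.203 N/mm
Working load F = kδ = 20.203·34 = 686.91 N
C = 106.0/10.0 = 10.6000; K_W = (4C−1)/(4C−4)+0.615/C = 1.1361
τ_max = K_W·8FD/(πd³) = 1.1361·185.42 = 210.66 MPa
τ_max ≤ 245 MPa → acceptable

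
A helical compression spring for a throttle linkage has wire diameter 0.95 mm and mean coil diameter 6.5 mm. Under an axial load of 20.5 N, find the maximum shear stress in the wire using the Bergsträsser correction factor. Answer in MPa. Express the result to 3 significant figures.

Spring index C = D/d = 6.5/0.95 = 6.8421
K_B = (4C+2)/(4C−3) = 29.368/24.368 = 1.2052
τ₀ = 8FD/(πd³) = 8·20.5·6.5/(π·0.95³) = 1066/2.6935 = 395.76 MPa
τ_max = K·τ₀ = 1.2052 × 395.76 = 476.97 MPa

477 MPa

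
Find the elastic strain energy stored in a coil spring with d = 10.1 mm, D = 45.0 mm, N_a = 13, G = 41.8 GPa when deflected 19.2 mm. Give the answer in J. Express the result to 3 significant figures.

8.46 J

k = Gd⁴/(8D³N_a) = (41.8×10³)(10.1⁴)/(8·45.0³·13) = 45.898 N/mm
U = ½kδ² = 0.5 × 45.898 × 19.2² = 8459.9 N·mm = 8.4599 J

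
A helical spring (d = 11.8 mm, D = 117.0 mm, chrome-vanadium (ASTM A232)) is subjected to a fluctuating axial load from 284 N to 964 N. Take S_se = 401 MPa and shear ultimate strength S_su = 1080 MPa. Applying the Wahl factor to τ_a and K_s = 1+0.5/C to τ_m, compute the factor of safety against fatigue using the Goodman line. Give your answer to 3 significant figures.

C = D/d = 117.0/11.8 = 9.9153; K_W = (4C−1)/(4C−4)+0.615/C = 1.1462; K_s = 1+0.5/C = 1.0504
F_a = (F_max−F_min)/2 = 340 N; F_m = (F_max+F_min)/2 = 624 N
τ_a = K_W·8F_aD/(πd³) = 1.1462 × 61.654 = 70.664 MPa
τ_m = K_s·8F_mD/(πd³) = 1.0504 × 113.15 = 118.86 MPa
Goodman: 1/n_f = τ_a/S_se + τ_m/S_su = 70.664/401 + 118.86/1080 = 0.17622 + 0.11005 = 0.28627
n_f = 1/0.28627 = 3.493

3.49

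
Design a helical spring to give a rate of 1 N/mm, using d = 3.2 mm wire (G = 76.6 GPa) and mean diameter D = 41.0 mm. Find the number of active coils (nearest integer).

N_a = Gd⁴/(8D³k) = (76.6×10³ × 3.2⁴)/(8 × 41.0³ × 1)
    = 8.03209e+06 / 551368 = 14.57 → 15 coils

15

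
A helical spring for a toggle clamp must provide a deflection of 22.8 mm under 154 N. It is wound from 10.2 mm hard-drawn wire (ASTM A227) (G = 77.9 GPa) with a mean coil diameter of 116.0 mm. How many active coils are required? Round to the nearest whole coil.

10

Required rate k = F/δ = 154/22.8 = 6.7544 N/mm
N_a = Gd⁴/(8D³k) = (77.9×10³ × 10.2⁴)/(8 × 116.0³ × 6.7544)
    = 8.43215e+08 / 8.43432e+07 = 9.997 → 10 coils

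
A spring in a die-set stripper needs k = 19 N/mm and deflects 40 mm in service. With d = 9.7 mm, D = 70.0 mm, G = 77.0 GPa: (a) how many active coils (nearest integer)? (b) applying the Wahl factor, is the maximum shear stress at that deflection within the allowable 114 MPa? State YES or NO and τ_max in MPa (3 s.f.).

N_a = Gd⁴/(8D³k) = (77.0×10³)(9.7⁴)/(8·70.0³·19) = 13.07 → N_a = 13
Actual rate k = Gd⁴/(8D³·13) = 19.11 N/mm
Working load F = kδ = 19.11·40 = 764.38 N
C = 70.0/9.7 = 7.2165; K_W = (4C−1)/(4C−4)+0.615/C = 1.2059
τ_max = K_W·8FD/(πd³) = 1.2059·149.29 = 180.03 MPa
τ_max > 114 MPa → exceeds allowable

(a) 13 coils; (b) NO, τ_max = 180 MPa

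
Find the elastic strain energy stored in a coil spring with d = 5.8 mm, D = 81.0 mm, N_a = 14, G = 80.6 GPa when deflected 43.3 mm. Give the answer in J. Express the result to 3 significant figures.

1.44 J

k = Gd⁴/(8D³N_a) = (80.6×10³)(5.8⁴)/(8·81.0³·14) = 1.5324 N/mm
U = ½kδ² = 0.5 × 1.5324 × 43.3² = 1436.5 N·mm = 1.4365 J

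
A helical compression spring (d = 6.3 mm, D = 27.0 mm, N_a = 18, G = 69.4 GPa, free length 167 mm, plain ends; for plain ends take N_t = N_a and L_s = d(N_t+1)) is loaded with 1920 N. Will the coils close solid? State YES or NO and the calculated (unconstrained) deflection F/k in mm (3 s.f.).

k = Gd⁴/(8D³N_a) = (69.4×10³)(6.3⁴)/(8·27.0³·18) = 38.572 N/mm
N_t = 18; L_s = 6.3·19 = 119.7 mm; δ_solid = L₀ − L_s = 167 − 119.7 = 47.3 mm
δ = F/k = 1920/38.572 = 49.778 mm
δ ≥ δ_solid → spring goes solid

YES, δ = 49.8 mm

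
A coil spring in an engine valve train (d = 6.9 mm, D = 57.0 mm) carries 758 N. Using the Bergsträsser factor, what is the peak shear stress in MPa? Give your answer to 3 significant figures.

391 MPa

Spring index C = D/d = 57.0/6.9 = 8.2609
K_B = (4C+2)/(4C−3) = 35.043/30.043 = 1.1664
τ₀ = 8FD/(πd³) = 8·758·57.0/(π·6.9³) = 345648/1032 = 334.92 MPa
τ_max = K·τ₀ = 1.1664 × 334.92 = 390.66 MPa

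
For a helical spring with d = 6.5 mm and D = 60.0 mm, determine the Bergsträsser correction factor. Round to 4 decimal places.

C = D/d = 60.0/6.5 = 9.2308
K_B = (4C+2)/(4C−3) = 38.923/33.923 = 1.1474

1.1474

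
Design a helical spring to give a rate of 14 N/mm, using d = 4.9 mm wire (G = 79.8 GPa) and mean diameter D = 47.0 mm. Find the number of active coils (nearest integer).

4

N_a = Gd⁴/(8D³k) = (79.8×10³ × 4.9⁴)/(8 × 47.0³ × 14)
    = 4.60031e+07 / 1.16282e+07 = 3.956 → 4 coils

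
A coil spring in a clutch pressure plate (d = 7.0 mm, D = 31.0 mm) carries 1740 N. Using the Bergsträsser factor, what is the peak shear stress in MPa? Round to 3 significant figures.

Spring index C = D/d = 31.0/7.0 = 4.4286
K_B = (4C+2)/(4C−3) = 19.714/14.714 = 1.3398
τ₀ = 8FD/(πd³) = 8·1740·31.0/(π·7.0³) = 431520/1077.6 = 400.46 MPa
τ_max = K·τ₀ = 1.3398 × 400.46 = 536.54 MPa

537 MPa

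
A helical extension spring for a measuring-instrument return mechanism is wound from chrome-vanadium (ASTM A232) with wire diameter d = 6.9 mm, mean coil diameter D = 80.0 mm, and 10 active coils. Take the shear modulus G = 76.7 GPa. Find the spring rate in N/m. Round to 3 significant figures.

k = Gd⁴/(8D³N_a) = (76.7×10³ × 6.9⁴) / (8 × 80.0³ × 10)
  = 1.73857e+08 / 4.096e+07 = 4.2446 N/mm = 4244.6 N/m

4240 N/m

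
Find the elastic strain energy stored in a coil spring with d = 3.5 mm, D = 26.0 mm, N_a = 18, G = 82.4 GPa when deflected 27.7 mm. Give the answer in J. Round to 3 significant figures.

k = Gd⁴/(8D³N_a) = (82.4×10³)(3.5⁴)/(8·26.0³·18) = 4.8856 N/mm
U = ½kδ² = 0.5 × 4.8856 × 27.7² = 1874.3 N·mm = 1.8743 J

1.87 J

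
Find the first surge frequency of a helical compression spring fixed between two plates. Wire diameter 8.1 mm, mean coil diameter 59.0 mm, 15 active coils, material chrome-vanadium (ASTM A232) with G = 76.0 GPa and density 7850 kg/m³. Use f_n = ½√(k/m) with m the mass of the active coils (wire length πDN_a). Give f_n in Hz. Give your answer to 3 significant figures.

54.3 Hz

k = Gd⁴/(8D³N_a) = (76.0×10³)(8.1⁴)/(8·59.0³·15) = 13.274 N/mm = 13274 N/m
Wire length L = πDN_a = π·59.0·15 = 2780.3 mm
m = ρ·(πd²/4)·L = 7850 × 51.53×10⁻⁶ m² × 2.7803 m = 1.1247 kg
f_n = ½√(k/m) = 0.5·√(13274/1.1247) = 0.5·√(11803) = 54.321 Hz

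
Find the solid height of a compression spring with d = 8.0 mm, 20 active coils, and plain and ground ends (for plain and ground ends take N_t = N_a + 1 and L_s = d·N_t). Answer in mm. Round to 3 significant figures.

plain and ground ends: N_t = N_a + 1 = 20 + 1 = 21
L_s = d·N_t = 8.0 × 21 = 168 mm

168 mm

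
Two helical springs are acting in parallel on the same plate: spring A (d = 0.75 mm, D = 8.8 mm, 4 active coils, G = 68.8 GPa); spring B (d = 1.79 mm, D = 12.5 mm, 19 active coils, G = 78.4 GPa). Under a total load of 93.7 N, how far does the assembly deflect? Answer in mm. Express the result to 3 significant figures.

25.3 mm

k_A = Gd⁴/(8D³N_a) = (68.8×10³)(0.75⁴)/(8·8.8³·4) = 0.99824 N/mm
k_B = Gd⁴/(8D³N_a) = (78.4×10³)(1.79⁴)/(8·12.5³·19) = 2.7112 N/mm
Parallel: k_eq = 0.99824 + 2.7112 = 3.7094 N/mm
δ = F/k_eq = 93.7/3.7094 = 25.26 mm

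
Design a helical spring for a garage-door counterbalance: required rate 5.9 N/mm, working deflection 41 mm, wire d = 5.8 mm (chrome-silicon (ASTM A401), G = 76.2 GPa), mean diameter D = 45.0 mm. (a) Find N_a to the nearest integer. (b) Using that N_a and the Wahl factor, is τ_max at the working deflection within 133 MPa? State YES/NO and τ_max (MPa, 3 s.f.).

(a) 20 coils; (b) NO, τ_max = 170 MPa

N_a = Gd⁴/(8D³k) = (76.2×10³)(5.8⁴)/(8·45.0³·5.9) = 20.05 → N_a = 20
Actual rate k = Gd⁴/(8D³·20) = 5.9144 N/mm
Working load F = kδ = 5.9144·41 = 242.49 N
C = 45.0/5.8 = 7.7586; K_W = (4C−1)/(4C−4)+0.615/C = 1.1902
τ_max = K_W·8FD/(πd³) = 1.1902·142.42 = 169.51 MPa
τ_max > 133 MPa → exceeds allowable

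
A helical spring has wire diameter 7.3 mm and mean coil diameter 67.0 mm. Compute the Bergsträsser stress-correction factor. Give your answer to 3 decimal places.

1.148

C = D/d = 67.0/7.3 = 9.1781
K_B = (4C+2)/(4C−3) = 38.712/33.712 = 1.1483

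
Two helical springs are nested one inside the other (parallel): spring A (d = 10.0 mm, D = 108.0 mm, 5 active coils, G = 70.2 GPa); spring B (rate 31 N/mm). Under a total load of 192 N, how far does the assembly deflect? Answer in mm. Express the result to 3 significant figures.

k_A = Gd⁴/(8D³N_a) = (70.2×10³)(10.0⁴)/(8·108.0³·5) = 13.932 N/mm
Parallel: k_eq = 13.932 + 31 = 44.932 N/mm
δ = F/k_eq = 192/44.932 = 4.2731 mm

4.27 mm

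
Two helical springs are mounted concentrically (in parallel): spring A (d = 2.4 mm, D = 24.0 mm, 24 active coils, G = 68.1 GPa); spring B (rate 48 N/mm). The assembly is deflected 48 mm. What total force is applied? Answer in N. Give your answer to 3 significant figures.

2340 N

k_A = Gd⁴/(8D³N_a) = (68.1×10³)(2.4⁴)/(8·24.0³·24) = 0.85125 N/mm
Parallel: k_eq = 0.85125 + 48 = 48.851 N/mm
F = k_eq·δ = 48.851·48 = 2344.9 N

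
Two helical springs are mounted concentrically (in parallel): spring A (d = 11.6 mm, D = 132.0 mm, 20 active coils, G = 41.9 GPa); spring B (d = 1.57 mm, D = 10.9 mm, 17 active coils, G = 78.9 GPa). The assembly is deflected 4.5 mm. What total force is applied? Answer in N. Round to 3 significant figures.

k_A = Gd⁴/(8D³N_a) = (41.9×10³)(11.6⁴)/(8·132.0³·20) = 2.0616 N/mm
k_B = Gd⁴/(8D³N_a) = (78.9×10³)(1.57⁴)/(8·10.9³·17) = 2.7218 N/mm
Parallel: k_eq = 2.0616 + 2.7218 = 4.7834 N/mm
F = k_eq·δ = 4.7834·4.5 = 21.525 N

21.5 N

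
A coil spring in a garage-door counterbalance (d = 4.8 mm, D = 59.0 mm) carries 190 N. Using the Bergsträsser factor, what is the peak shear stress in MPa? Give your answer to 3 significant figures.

Spring index C = D/d = 59.0/4.8 = 12.2917
K_B = (4C+2)/(4C−3) = 51.167/46.167 = 1.1083
τ₀ = 8FD/(πd³) = 8·190·59.0/(π·4.8³) = 89680/347.44 = 258.12 MPa
τ_max = K·τ₀ = 1.1083 × 258.12 = 286.08 MPa

286 MPa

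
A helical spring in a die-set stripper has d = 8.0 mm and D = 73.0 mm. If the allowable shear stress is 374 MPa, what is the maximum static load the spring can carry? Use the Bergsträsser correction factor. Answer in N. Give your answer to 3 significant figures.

C = D/d = 73.0/8.0 = 9.1250
K_B = (4C+2)/(4C−3) = 38.500/33.500 = 1.1493
τ_max = K·8FD/(πd³) → F_max = τ_allow·πd³/(8DK)
F_max = 374·π·8.0³/(8·73.0·1.1493) = 6.0158e+05/671.16 = 896.32 N

896 N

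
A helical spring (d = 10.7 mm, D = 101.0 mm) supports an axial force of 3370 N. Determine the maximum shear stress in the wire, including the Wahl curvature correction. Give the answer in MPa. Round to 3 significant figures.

Spring index C = D/d = 101.0/10.7 = 9.4393
K_W = (4C−1)/(4C−4) + 0.615/C = 36.757/33.757 + 0.0652 = 1.1540
τ₀ = 8FD/(πd³) = 8·3370·101.0/(π·10.7³) = 2.72296e+06/3848.6 = 707.52 MPa
τ_max = K·τ₀ = 1.1540 × 707.52 = 816.5 MPa

816 MPa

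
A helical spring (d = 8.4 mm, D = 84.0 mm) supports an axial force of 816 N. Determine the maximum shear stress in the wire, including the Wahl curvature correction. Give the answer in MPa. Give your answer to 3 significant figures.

Spring index C = D/d = 84.0/8.4 = 10.0000
K_W = (4C−1)/(4C−4) + 0.615/C = 39.000/36.000 + 0.0615 = 1.1448
τ₀ = 8FD/(πd³) = 8·816·84.0/(π·8.4³) = 548352/1862 = 294.49 MPa
τ_max = K·τ₀ = 1.1448 × 294.49 = 337.14 MPa

337 MPa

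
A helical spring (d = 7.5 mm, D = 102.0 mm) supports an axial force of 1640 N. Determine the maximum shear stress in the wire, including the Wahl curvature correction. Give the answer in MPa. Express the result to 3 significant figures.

1120 MPa

Spring index C = D/d = 102.0/7.5 = 13.6000
K_W = (4C−1)/(4C−4) + 0.615/C = 53.400/50.400 + 0.0452 = 1.1047
τ₀ = 8FD/(πd³) = 8·1640·102.0/(π·7.5³) = 1.33824e+06/1325.4 = 1009.7 MPa
τ_max = K·τ₀ = 1.1047 × 1009.7 = 1115.5 MPa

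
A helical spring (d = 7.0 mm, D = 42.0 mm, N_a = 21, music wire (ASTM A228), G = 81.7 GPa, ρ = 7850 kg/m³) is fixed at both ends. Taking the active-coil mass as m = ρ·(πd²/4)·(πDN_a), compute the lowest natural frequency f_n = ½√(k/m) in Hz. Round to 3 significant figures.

k = Gd⁴/(8D³N_a) = (81.7×10³)(7.0⁴)/(8·42.0³·21) = 15.76 N/mm = 15760 N/m
Wire length L = πDN_a = π·42.0·21 = 2770.9 mm
m = ρ·(πd²/4)·L = 7850 × 38.485×10⁻⁶ m² × 2.7709 m = 0.83709 kg
f_n = ½√(k/m) = 0.5·√(15760/0.83709) = 0.5·√(18827) = 68.606 Hz

68.6 Hz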